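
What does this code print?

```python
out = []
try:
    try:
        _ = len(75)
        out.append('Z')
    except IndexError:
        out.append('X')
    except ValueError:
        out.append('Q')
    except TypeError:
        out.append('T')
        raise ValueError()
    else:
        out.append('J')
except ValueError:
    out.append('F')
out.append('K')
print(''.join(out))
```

Execution trace: 'T' (except TypeError) → 'F' (outer except ValueError) → 'K' (after the try/except). Output: TFK

Answer: TFK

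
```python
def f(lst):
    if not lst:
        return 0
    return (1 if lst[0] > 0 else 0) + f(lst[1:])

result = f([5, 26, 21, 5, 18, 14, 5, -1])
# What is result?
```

Count of positive elements in [5, 26, 21, 5, 18, 14, 5, -1] = 7

Answer: 7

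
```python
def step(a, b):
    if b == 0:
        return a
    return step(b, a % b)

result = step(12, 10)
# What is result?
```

step(12, 10) -> step(10, 2) -> step(2, 0) -> 2

Answer: 2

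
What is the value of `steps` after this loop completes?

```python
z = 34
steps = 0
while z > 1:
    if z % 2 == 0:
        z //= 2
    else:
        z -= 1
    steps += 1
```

Steps to reduce 34 to 1
`steps` takes the values: 0 → 1 → 2 → 3 → 4 → 5 → 6

Answer: 6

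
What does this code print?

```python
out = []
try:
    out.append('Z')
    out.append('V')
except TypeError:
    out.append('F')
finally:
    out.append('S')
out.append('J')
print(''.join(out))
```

Execution trace: 'Z' (try body) → 'V' (try body, no exception) → 'S' (finally) → 'J' (after the try/except). Output: ZVSJ

Answer: ZVSJ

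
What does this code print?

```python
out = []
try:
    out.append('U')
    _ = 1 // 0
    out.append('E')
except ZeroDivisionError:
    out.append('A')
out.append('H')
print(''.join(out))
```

Execution trace: 'U' (try body) → 'A' (except ZeroDivisionError) → 'H' (after the try/except). Output: UAH

Answer: UAH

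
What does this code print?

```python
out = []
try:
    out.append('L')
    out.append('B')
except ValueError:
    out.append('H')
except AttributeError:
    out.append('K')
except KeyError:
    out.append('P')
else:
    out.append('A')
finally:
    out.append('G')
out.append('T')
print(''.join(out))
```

Execution trace: 'L' (try body) → 'B' (try body, no exception) → 'A' (else) → 'G' (finally) → 'T' (after the try/except). Output: LBAGT

Answer: LBAGT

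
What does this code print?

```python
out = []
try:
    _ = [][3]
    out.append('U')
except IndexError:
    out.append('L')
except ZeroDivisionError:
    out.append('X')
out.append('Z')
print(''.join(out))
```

Execution trace: 'L' (except IndexError) → 'Z' (after the try/except). Output: LZ

Answer: LZ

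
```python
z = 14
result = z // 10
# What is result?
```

Trace:
`z = 14` → z = 14
`result = z // 10` → result = 1
So result = 1

Answer: 1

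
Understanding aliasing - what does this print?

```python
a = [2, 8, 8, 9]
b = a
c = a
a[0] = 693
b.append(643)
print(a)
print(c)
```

Key concept: multiple aliases.
Step by step:
`a = [2, 8, 8, 9]` → a = [2, 8, 8, 9]
`b = a` → b = [2, 8, 8, 9] (same object as a)
`c = a` → c = [2, 8, 8, 9] (same object as a, b)
`a[0] = 693` → a = [693, 8, 8, 9] (same object as b, c); b = [693, 8, 8, 9] (same object as a, c); c = [693, 8, 8, 9] (same object as a, b)
`b.append(643)` → a = [693, 8, 8, 9, 643] (same object as b, c); b = [693, 8, 8, 9, 643] (same object as a, c); c = [693, 8, 8, 9, 643] (same object as a, b)
`print(a)` → prints [693, 8, 8, 9, 643]
`print(c)` → prints [693, 8, 8, 9, 643]

Answer:
[693, 8, 8, 9, 643]
[693, 8, 8, 9, 643]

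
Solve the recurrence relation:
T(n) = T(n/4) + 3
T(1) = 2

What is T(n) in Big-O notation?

Each step divides n by 4 and adds 3. After log_4(n) steps we reach T(1)=2. So T(n) = 3·log_4(n) + 2 = O(log n).

Answer: O(log n)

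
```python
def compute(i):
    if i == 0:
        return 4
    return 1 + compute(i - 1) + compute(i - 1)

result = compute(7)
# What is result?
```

compute(i) = 1 + 2·compute(i-1), compute(0)=4. Closed form: (4+1)·2^7 - 1 = 639.

Answer: 639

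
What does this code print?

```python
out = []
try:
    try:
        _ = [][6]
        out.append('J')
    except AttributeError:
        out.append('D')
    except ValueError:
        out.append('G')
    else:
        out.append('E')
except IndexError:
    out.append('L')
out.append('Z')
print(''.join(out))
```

Execution trace: 'L' (outer except IndexError) → 'Z' (after the try/except). Output: LZ

Answer: LZ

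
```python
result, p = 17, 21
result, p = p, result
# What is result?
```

Trace:
`result, p = 17, 21` → result = 17; p = 21
`result, p = p, result` → result = 21; p = 17
So result = 21

Answer: 21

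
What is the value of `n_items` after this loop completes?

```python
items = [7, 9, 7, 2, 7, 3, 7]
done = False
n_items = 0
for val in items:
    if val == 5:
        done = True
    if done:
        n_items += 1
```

Count elements after first 5 in [7, 9, 7, 2, 7, 3, 7]
`n_items` takes the values: 0

Answer: 0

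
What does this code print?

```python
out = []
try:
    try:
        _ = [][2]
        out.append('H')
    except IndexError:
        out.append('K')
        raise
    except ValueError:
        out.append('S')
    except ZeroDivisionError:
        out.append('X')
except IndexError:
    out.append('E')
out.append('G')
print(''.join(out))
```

Execution trace: 'K' (inner except IndexError) → 'E' (outer except IndexError) → 'G' (after the try/except). Output: KEG

Answer: KEG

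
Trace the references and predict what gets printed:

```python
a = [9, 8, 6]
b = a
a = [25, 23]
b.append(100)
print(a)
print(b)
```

Key concept: rebinding vs mutation: a is rebound to a new list, b still points at the original.
Step by step:
`a = [9, 8, 6]` → a = [9, 8, 6]
`b = a` → b = [9, 8, 6] (same object as a)
`a = [25, 23]` → a = [25, 23]
`b.append(100)` → b = [9, 8, 6, 100]
`print(a)` → prints [25, 23]
`print(b)` → prints [9, 8, 6, 100]

Answer:
[25, 23]
[9, 8, 6, 100]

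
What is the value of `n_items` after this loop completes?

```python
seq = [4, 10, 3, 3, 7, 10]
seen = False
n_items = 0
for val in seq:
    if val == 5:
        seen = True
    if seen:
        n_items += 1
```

Count elements after first 5 in [4, 10, 3, 3, 7, 10]
`n_items` takes the values: 0

Answer: 0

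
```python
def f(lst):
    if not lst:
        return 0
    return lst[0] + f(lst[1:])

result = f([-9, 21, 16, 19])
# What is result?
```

(-9) + 21 + 16 + 19 + 0 = 47

Answer: 47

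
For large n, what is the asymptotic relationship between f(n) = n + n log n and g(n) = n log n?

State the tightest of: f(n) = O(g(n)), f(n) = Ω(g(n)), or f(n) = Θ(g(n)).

n + n log n vs n log n: f(n) = Θ(g(n)) — they are asymptotically equivalent (the n term is dominated).

Answer: f(n) = Θ(g(n)) — they are asymptotically equivalent (the n term is dominated).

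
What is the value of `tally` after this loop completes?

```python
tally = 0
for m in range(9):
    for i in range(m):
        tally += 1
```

Triangle number: 0+1+2+...+8
`tally` takes the values: 0 → 1 → 2 → 3 → 4 → 5 → 6 → 7 → 8 → 9 → 10 → 11 → 12 → 13 → 14 → 15 → 16 → 17 → 18 → 19 → 20 → 21 → 22 → 23 → 24 → 25 → 26 → 27 → 28 → 29 → 30 → 31 → 32 → 33 → 34 → 35 → 36

Answer: 36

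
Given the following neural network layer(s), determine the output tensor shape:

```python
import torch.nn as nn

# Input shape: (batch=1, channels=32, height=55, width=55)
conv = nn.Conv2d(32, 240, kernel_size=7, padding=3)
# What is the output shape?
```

Input: (1, 32, 55, 55) -> Output: (1, 240, 55, 55)

Answer: (1, 240, 55, 55)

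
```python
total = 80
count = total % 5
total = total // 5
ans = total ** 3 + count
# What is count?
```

Trace:
`total = 80` → total = 80
`count = total % 5` → count = 0
`total = total // 5` → total = 16
`ans = total ** 3 + count` → ans = 4096
So count = 0

Answer: 0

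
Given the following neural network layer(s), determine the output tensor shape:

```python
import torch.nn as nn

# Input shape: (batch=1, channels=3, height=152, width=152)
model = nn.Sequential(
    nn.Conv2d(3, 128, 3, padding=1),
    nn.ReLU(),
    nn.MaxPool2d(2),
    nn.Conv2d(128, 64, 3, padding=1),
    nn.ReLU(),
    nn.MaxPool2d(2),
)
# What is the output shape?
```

Input: (1, 3, 152, 152) -> after first Conv2d: (1, 128, 152, 152) -> after first MaxPool2d: (1, 128, 76, 76) -> after second Conv2d: (1, 64, 76, 76) -> Output: (1, 64, 38, 38)

Answer: (1, 64, 38, 38)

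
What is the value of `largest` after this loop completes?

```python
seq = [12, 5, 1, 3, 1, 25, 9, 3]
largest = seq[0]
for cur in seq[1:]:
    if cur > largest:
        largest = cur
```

Maximum of [12, 5, 1, 3, 1, 25, 9, 3]
`largest` takes the values: 12 → 25

Answer: 25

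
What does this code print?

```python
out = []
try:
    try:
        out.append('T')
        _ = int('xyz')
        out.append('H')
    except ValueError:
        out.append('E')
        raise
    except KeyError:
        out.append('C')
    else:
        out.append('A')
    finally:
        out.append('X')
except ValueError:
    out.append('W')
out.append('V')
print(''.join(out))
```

Execution trace: 'T' (inner try body) → 'E' (inner except ValueError) → 'X' (inner finally) → 'W' (outer except ValueError) → 'V' (after the try/except). Output: TEXWV

Answer: TEXWV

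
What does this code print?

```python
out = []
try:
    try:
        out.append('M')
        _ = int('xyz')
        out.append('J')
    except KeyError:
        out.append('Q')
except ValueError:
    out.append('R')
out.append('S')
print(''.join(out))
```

Execution trace: 'M' (try body) → 'R' (outer except ValueError) → 'S' (after the try/except). Output: MRS

Answer: MRS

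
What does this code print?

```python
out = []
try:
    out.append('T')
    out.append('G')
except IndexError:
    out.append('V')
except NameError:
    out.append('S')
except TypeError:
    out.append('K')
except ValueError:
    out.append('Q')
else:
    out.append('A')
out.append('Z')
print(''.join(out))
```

Execution trace: 'T' (try body) → 'G' (try body, no exception) → 'A' (else) → 'Z' (after the try/except). Output: TGAZ

Answer: TGAZ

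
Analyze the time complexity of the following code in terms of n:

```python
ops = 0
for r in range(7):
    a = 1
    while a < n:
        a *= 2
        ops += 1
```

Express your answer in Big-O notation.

Each loop level contributes: 1 × log n. Multiplying the contributions gives O(log n).

Answer: O(log n)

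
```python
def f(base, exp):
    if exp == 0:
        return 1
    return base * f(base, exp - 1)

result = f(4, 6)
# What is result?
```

f(4, 6) = 4 * 4 * 4 * 4 * 4 * 4 = 4096

Answer: 4096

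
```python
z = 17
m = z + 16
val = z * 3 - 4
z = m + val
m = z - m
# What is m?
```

Trace:
`z = 17` → z = 17
`m = z + 16` → m = 33
`val = z * 3 - 4` → val = 47
`z = m + val` → z = 80
`m = z - m` → m = 47
So m = 47

Answer: 47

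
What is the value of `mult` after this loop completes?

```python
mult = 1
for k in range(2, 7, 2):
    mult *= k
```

Product of even numbers 2 to 6
`mult` takes the values: 1 → 2 → 8 → 48

Answer: 48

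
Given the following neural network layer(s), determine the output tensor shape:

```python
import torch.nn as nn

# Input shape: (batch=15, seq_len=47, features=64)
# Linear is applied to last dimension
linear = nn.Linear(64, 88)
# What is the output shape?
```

Input: (15, 47, 64) -> Output: (15, 47, 88)

Answer: (15, 47, 88)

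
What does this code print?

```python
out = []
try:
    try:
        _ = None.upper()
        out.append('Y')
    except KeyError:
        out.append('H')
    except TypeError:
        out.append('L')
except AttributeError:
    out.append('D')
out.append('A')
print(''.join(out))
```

Execution trace: 'D' (outer except AttributeError) → 'A' (after the try/except). Output: DA

Answer: DA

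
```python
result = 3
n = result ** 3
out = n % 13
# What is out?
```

Trace:
`result = 3` → result = 3
`n = result ** 3` → n = 27
`out = n % 13` → out = 1
So out = 1

Answer: 1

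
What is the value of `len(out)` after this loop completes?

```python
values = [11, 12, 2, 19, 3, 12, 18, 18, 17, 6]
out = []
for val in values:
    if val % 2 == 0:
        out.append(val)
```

Count even numbers in [11, 12, 2, 19, 3, 12, 18, 18, 17, 6]
`out` takes the values: [] → [12] → [12, 2] → [12, 2, 12] → [12, 2, 12, 18] → [12, 2, 12, 18, 18] → [12, 2, 12, 18, 18, 6]
So `len(out)` = 6

Answer: 6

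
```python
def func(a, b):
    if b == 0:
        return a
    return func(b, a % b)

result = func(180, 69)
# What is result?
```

func(180, 69) -> func(69, 42) -> func(42, 27) -> func(27, 15) -> func(15, 12) -> func(12, 3) -> func(3, 0) -> 3

Answer: 3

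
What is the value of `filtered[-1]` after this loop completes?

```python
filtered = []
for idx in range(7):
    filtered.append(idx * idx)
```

Last element of squares 0 to 6
`filtered` takes the values: [] → [0] → [0, 1] → [0, 1, 4] → [0, 1, 4, 9] → [0, 1, 4, 9, 16] → [0, 1, 4, 9, 16, 25] → [0, 1, 4, 9, 16, 25, 36]
So `filtered[-1]` = 36

Answer: 36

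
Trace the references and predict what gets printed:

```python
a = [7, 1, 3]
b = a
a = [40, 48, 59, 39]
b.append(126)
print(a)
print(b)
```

Key concept: rebinding vs mutation: a is rebound to a new list, b still points at the original.
Step by step:
`a = [7, 1, 3]` → a = [7, 1, 3]
`b = a` → b = [7, 1, 3] (same object as a)
`a = [40, 48, 59, 39]` → a = [40, 48, 59, 39]
`b.append(126)` → b = [7, 1, 3, 126]
`print(a)` → prints [40, 48, 59, 39]
`print(b)` → prints [7, 1, 3, 126]

Answer:
[40, 48, 59, 39]
[7, 1, 3, 126]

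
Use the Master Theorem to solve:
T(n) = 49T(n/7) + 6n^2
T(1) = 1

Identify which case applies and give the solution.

a=49, b=7, f(n)=6n^2. log_7(49) = 2. Since c=2 = 2, Case 2 applies: T(n) = Θ(n^log_b(a) · log n) = O(n^2 log n).

Answer: O(n^2 log n) - Case 2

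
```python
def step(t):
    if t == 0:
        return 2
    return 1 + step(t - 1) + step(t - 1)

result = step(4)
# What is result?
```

step(t) = 1 + 2·step(t-1), step(0)=2. Closed form: (2+1)·2^4 - 1 = 47.

Answer: 47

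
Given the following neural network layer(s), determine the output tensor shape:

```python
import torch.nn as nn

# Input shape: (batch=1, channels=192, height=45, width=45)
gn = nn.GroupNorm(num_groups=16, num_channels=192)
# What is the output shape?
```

Input: (1, 192, 45, 45) -> Output: (1, 192, 45, 45)

Answer: (1, 192, 45, 45)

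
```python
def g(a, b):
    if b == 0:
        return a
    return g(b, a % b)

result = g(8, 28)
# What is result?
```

g(8, 28) -> g(28, 8) -> g(8, 4) -> g(4, 0) -> 4

Answer: 4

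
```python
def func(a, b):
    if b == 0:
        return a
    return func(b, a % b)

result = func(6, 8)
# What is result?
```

func(6, 8) -> func(8, 6) -> func(6, 2) -> func(2, 0) -> 2

Answer: 2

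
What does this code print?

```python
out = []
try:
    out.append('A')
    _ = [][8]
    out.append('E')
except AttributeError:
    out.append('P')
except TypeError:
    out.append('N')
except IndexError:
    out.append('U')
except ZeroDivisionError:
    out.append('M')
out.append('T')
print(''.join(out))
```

Execution trace: 'A' (try body) → 'U' (except IndexError) → 'T' (after the try/except). Output: AUT

Answer: AUT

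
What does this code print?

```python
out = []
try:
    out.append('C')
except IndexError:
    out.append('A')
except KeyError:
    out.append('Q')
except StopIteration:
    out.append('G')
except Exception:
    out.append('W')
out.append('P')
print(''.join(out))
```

Execution trace: 'C' (try body, no exception) → 'P' (after the try/except). Output: CP

Answer: CP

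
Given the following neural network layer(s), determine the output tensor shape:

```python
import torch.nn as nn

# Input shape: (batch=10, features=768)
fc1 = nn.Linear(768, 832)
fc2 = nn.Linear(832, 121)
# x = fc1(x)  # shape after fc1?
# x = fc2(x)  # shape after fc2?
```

Input: (10, 768) -> after fc1: (10, 832) -> Output: (10, 121)

Answer: (10, 121)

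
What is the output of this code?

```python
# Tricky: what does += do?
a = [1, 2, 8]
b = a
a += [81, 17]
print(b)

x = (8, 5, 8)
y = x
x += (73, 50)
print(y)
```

Key concept: += behavior differs for mutable vs immutable.
Step by step:
`a = [1, 2, 8]` → a = [1, 2, 8]
`b = a` → b = [1, 2, 8] (same object as a)
`a += [81, 17]` → a = [1, 2, 8, 81, 17] (same object as b); b = [1, 2, 8, 81, 17] (same object as a)
`print(b)` → prints [1, 2, 8, 81, 17]
`x = (8, 5, 8)` → x = (8, 5, 8)
`y = x` → y = (8, 5, 8)
`x += (73, 50)` → x = (8, 5, 8, 73, 50)
`print(y)` → prints (8, 5, 8)

Answer:
[1, 2, 8, 81, 17]
(8, 5, 8)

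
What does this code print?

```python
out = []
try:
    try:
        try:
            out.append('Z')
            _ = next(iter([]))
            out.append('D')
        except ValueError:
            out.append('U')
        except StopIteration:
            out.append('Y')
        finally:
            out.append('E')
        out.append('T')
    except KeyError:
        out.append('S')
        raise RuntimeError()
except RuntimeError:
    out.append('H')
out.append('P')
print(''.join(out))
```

Execution trace: 'Z' (inner try body) → 'Y' (inner except StopIteration) → 'E' (inner finally) → 'T' (try body, no exception) → 'P' (after the try/except). Output: ZYETP

Answer: ZYETP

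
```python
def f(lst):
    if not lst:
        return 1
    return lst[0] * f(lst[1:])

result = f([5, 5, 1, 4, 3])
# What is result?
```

Product over [5, 5, 1, 4, 3] = 5 * 5 * 1 * 4 * 3 = 300

Answer: 300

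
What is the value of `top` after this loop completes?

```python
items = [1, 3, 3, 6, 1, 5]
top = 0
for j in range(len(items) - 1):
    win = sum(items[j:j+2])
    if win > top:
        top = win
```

Max sum of 2-element window in [1, 3, 3, 6, 1, 5]
`top` takes the values: 0 → 4 → 6 → 9

Answer: 9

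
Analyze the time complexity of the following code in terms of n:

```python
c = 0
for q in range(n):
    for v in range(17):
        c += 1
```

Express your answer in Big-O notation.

Each loop level contributes: n × 1. Multiplying the contributions gives O(n).

Answer: O(n)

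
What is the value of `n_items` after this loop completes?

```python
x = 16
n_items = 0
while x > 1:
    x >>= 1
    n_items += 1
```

Count right shifts until 1
`n_items` takes the values: 0 → 1 → 2 → 3 → 4

Answer: 4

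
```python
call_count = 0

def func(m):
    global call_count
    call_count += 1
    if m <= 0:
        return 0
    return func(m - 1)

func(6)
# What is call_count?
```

Linear recursion stepping by 1: 7 calls from m=6 down to ≤0.

Answer: 7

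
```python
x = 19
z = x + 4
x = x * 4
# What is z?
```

Trace:
`x = 19` → x = 19
`z = x + 4` → z = 23
`x = x * 4` → x = 76
So z = 23

Answer: 23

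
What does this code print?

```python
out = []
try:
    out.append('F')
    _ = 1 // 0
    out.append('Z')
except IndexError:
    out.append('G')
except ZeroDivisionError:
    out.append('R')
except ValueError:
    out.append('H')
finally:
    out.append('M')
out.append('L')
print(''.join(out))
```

Execution trace: 'F' (try body) → 'R' (except ZeroDivisionError) → 'M' (finally) → 'L' (after the try/except). Output: FRML

Answer: FRML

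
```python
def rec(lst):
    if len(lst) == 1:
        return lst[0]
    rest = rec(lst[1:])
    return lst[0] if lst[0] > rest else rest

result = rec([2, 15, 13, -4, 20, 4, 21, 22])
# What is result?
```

Recursive max over [2, 15, 13, -4, 20, 4, 21, 22] = 22

Answer: 22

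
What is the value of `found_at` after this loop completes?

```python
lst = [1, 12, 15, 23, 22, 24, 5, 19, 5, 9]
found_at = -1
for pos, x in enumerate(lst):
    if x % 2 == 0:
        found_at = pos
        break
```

First even number index in [1, 12, 15, 23, 22, 24, 5, 19, 5, 9]
`found_at` takes the values: -1 → 1

Answer: 1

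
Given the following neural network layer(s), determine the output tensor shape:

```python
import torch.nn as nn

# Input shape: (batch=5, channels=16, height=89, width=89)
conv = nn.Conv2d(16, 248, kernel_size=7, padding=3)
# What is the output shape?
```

Input: (5, 16, 89, 89) -> Output: (5, 248, 89, 89)

Answer: (5, 248, 89, 89)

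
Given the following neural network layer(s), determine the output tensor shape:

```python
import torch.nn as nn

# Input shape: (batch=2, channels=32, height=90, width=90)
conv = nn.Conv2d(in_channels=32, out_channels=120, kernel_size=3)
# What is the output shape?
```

Input: (2, 32, 90, 90) -> Output: (2, 120, 88, 88)

Answer: (2, 120, 88, 88)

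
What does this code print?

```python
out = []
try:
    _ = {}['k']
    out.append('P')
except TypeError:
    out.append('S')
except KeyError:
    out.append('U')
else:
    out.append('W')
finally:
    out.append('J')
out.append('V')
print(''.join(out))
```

Execution trace: 'U' (except KeyError) → 'J' (finally) → 'V' (after the try/except). Output: UJV

Answer: UJV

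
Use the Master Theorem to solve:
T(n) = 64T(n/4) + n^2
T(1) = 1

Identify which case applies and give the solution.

a=64, b=4, f(n)=n^2. log_4(64) = 3. Since c=2 < 3, Case 1 applies: T(n) = Θ(n^log_b(a)) = O(n^3).

Answer: O(n^3) - Case 1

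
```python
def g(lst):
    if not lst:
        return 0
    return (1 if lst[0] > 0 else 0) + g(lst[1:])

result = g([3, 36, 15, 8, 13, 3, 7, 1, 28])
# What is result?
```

Count of positive elements in [3, 36, 15, 8, 13, 3, 7, 1, 28] = 9

Answer: 9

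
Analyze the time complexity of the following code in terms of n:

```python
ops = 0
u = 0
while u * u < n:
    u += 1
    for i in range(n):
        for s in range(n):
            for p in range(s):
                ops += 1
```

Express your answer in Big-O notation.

Each loop level contributes: √n × n × n × n. Multiplying the contributions gives O(n^3√n).

Answer: O(n^3√n)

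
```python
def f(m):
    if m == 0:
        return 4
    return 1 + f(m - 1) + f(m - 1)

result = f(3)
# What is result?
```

f(m) = 1 + 2·f(m-1), f(0)=4. Closed form: (4+1)·2^3 - 1 = 39.

Answer: 39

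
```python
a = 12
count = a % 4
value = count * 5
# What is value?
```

Trace:
`a = 12` → a = 12
`count = a % 4` → count = 0
`value = count * 5` → value = 0
So value = 0

Answer: 0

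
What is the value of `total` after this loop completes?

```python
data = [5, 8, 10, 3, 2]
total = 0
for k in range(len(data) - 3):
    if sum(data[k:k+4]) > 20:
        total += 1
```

Count windows with sum > 20
`total` takes the values: 0 → 1 → 2

Answer: 2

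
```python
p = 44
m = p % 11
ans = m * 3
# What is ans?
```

Trace:
`p = 44` → p = 44
`m = p % 11` → m = 0
`ans = m * 3` → ans = 0
So ans = 0

Answer: 0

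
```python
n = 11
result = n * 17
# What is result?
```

Trace:
`n = 11` → n = 11
`result = n * 17` → result = 187
So result = 187

Answer: 187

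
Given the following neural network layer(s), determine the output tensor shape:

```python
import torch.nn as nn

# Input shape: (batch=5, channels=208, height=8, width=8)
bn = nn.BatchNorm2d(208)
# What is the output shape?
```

Input: (5, 208, 8, 8) -> Output: (5, 208, 8, 8)

Answer: (5, 208, 8, 8)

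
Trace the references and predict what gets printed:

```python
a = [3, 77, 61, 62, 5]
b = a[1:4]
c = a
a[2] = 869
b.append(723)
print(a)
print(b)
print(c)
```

Key concept: slice vs alias.
Step by step:
`a = [3, 77, 61, 62, 5]` → a = [3, 77, 61, 62, 5]
`b = a[1:4]` → b = [77, 61, 62]
`c = a` → c = [3, 77, 61, 62, 5] (same object as a)
`a[2] = 869` → a = [3, 77, 869, 62, 5] (same object as c); c = [3, 77, 869, 62, 5] (same object as a)
`b.append(723)` → b = [77, 61, 62, 723]
`print(a)` → prints [3, 77, 869, 62, 5]
`print(b)` → prints [77, 61, 62, 723]
`print(c)` → prints [3, 77, 869, 62, 5]

Answer:
[3, 77, 869, 62, 5]
[77, 61, 62, 723]
[3, 77, 869, 62, 5]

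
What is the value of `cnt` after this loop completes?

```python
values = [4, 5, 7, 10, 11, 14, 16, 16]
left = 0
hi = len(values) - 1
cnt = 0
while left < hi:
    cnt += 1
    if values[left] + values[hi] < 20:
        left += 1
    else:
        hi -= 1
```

Steps to find pair summing to 20
`cnt` takes the values: 0 → 1 → 2 → 3 → 4 → 5 → 6 → 7

Answer: 7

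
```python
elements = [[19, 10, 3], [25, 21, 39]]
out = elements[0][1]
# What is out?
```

Trace:
`elements = [[19, 10, 3], [25, 21, 39]]` → elements = [[19, 10, 3], [25, 21, 39]]
`out = elements[0][1]` → out = 10
So out = 10

Answer: 10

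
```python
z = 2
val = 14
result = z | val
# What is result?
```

Trace:
`z = 2` → z = 2
`val = 14` → val = 14
`result = z | val` → result = 14
So result = 14

Answer: 14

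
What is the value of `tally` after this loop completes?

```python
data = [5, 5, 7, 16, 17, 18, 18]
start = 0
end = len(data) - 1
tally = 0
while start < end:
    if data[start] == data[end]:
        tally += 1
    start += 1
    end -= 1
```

Count matching pairs from ends
`tally` takes the values: 0

Answer: 0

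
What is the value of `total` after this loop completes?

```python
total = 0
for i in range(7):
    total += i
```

Sum of 0 to 6 = 21
`total` takes the values: 0 → 1 → 3 → 6 → 10 → 15 → 21

Answer: 21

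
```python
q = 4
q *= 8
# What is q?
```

Trace:
`q = 4` → q = 4
`q *= 8` → q = 32
So q = 32

Answer: 32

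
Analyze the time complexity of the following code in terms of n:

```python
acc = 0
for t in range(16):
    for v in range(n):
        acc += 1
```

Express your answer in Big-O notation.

Each loop level contributes: 1 × n. Multiplying the contributions gives O(n).

Answer: O(n)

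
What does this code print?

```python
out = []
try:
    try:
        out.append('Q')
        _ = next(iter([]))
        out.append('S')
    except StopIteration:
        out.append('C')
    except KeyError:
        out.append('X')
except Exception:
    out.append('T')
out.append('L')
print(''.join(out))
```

Execution trace: 'Q' (inner try body) → 'C' (inner except StopIteration) → 'L' (after the try/except). Output: QCL

Answer: QCL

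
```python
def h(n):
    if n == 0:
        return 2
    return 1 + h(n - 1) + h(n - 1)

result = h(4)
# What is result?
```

h(n) = 1 + 2·h(n-1), h(0)=2. Closed form: (2+1)·2^4 - 1 = 47.

Answer: 47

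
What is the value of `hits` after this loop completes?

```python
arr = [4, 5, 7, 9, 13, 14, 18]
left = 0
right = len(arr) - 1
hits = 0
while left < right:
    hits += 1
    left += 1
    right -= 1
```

Iterations until pointers meet (list length 7)
`hits` takes the values: 0 → 1 → 2 → 3

Answer: 3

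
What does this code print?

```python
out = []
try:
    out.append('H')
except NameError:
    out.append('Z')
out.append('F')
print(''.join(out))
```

Execution trace: 'H' (try body, no exception) → 'F' (after the try/except). Output: HF

Answer: HF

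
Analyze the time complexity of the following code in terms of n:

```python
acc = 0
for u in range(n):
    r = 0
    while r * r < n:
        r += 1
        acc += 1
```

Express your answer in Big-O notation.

Each loop level contributes: n × √n. Multiplying the contributions gives O(n√n).

Answer: O(n√n)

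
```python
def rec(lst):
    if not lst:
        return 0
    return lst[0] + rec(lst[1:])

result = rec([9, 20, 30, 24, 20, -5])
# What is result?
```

9 + 20 + 30 + 24 + 20 + (-5) + 0 = 98

Answer: 98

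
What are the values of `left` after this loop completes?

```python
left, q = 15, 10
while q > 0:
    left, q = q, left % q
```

GCD of 15 and 10
`left` takes the values: 15 → 10 → 5

Answer: 5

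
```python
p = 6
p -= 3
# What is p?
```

Trace:
`p = 6` → p = 6
`p -= 3` → p = 3
So p = 3

Answer: 3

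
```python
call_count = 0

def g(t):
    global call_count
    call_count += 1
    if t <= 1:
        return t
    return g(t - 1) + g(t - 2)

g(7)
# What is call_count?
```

Calls(t) = 1 + Calls(t-1) + Calls(t-2); Calls(0)=Calls(1)=1. For t=7 this gives 41.

Answer: 41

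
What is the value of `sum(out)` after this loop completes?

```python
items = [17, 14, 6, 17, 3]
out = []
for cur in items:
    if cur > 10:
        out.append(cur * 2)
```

Sum of doubled values > 10
`out` takes the values: [] → [34] → [34, 28] → [34, 28, 34]
So `sum(out)` = 96

Answer: 96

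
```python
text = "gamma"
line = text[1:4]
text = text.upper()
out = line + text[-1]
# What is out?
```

Trace:
`text = "gamma"` → text = 'gamma'
`line = text[1:4]` → line = 'amm'
`text = text.upper()` → text = 'GAMMA'
`out = line + text[-1]` → out = 'ammA'
So out = 'ammA'

Answer: 'ammA'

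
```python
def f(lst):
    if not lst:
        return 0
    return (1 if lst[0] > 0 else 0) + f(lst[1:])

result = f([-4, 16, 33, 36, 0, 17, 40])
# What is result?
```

Count of positive elements in [-4, 16, 33, 36, 0, 17, 40] = 5

Answer: 5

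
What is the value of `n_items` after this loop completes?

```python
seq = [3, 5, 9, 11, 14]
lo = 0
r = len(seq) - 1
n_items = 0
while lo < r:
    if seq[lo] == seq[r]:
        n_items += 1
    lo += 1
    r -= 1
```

Count matching pairs from ends
`n_items` takes the values: 0

Answer: 0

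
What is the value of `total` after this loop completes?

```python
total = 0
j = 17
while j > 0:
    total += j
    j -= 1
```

Sum 17 down to 1
`total` takes the values: 0 → 17 → 33 → 48 → 62 → 75 → 87 → 98 → 108 → 117 → 125 → 132 → 138 → 143 → 147 → 150 → 152 → 153

Answer: 153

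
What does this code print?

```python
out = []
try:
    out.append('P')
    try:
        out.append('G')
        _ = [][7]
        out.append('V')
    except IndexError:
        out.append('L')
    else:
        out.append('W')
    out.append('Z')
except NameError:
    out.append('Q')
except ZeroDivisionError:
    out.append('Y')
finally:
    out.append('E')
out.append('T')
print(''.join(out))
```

Execution trace: 'P' (try body) → 'G' (inner try body) → 'L' (inner except IndexError) → 'Z' (try body, no exception) → 'E' (finally) → 'T' (after the try/except). Output: PGLZET

Answer: PGLZET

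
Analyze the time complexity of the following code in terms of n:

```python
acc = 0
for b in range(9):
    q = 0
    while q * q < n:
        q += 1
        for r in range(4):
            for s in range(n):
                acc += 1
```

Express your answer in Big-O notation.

Each loop level contributes: 1 × √n × 1 × n. Multiplying the contributions gives O(n√n).

Answer: O(n√n)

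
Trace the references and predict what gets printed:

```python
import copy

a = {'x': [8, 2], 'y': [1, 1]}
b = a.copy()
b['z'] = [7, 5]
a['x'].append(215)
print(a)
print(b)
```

Key concept: shallow copy of dict with mutable values.
Step by step:
`a = {'x': [8, 2], 'y': [1, 1]}` → a = {'x': [8, 2], 'y': [1, 1]}
`b = a.copy()` → b = {'x': [8, 2], 'y': [1, 1]}
`b['z'] = [7, 5]` → b = {'x': [8, 2], 'y': [1, 1], 'z': [7, 5]}
`a['x'].append(215)` → a = {'x': [8, 2, 215], 'y': [1, 1]}; b = {'x': [8, 2, 215], 'y': [1, 1], 'z': [7, 5]}
`print(a)` → prints {'x': [8, 2, 215], 'y': [1, 1]}
`print(b)` → prints {'x': [8, 2, 215], 'y': [1, 1], 'z': [7, 5]}

Answer:
{'x': [8, 2, 215], 'y': [1, 1]}
{'x': [8, 2, 215], 'y': [1, 1], 'z': [7, 5]}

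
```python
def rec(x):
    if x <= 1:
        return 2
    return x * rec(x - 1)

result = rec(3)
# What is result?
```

rec(3) = 3 * 2 * 2 = 12

Answer: 12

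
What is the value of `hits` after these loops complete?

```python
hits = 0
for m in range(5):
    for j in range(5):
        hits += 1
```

5 * 5 = 25
`hits` takes the values: 0 → 1 → 2 → 3 → 4 → 5 → 6 → 7 → 8 → 9 → 10 → 11 → 12 → 13 → 14 → 15 → 16 → 17 → 18 → 19 → 20 → 21 → 22 → 23 → 24 → 25

Answer: 25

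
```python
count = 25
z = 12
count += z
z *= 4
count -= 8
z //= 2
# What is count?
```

Trace:
`count = 25` → count = 25
`z = 12` → z = 12
`count += z` → count = 37
`z *= 4` → z = 48
`count -= 8` → count = 29
`z //= 2` → z = 24
So count = 29

Answer: 29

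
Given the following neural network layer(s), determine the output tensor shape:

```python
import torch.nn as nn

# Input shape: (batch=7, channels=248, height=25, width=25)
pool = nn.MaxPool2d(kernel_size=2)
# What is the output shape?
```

Input: (7, 248, 25, 25) -> Output: (7, 248, 12, 12)

Answer: (7, 248, 12, 12)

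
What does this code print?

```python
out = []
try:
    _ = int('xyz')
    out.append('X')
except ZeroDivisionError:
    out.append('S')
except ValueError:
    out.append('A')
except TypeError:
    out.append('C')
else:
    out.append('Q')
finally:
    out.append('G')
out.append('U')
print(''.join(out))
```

Execution trace: 'A' (except ValueError) → 'G' (finally) → 'U' (after the try/except). Output: AGU

Answer: AGU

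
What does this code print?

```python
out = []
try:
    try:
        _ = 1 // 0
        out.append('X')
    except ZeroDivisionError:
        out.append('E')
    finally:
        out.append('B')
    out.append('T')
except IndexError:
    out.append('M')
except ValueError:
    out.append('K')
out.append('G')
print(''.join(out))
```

Execution trace: 'E' (inner except ZeroDivisionError) → 'B' (inner finally) → 'T' (try body, no exception) → 'G' (after the try/except). Output: EBTG

Answer: EBTG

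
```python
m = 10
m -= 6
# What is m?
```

Trace:
`m = 10` → m = 10
`m -= 6` → m = 4
So m = 4

Answer: 4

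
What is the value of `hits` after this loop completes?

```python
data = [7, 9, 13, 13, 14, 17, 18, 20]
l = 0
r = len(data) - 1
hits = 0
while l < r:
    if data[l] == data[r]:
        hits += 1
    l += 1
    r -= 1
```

Count matching pairs from ends
`hits` takes the values: 0

Answer: 0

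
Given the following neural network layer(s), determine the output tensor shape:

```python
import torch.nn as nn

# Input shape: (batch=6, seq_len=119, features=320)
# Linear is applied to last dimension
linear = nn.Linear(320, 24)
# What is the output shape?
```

Input: (6, 119, 320) -> Output: (6, 119, 24)

Answer: (6, 119, 24)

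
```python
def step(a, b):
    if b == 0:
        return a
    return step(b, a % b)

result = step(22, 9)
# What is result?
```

step(22, 9) -> step(9, 4) -> step(4, 1) -> step(1, 0) -> 1

Answer: 1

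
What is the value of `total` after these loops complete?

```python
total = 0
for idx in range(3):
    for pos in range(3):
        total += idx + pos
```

Sum of all idx+pos for idx,pos in 3x3
`total` takes the values: 0 → 1 → 3 → 4 → 6 → 9 → 11 → 14 → 18

Answer: 18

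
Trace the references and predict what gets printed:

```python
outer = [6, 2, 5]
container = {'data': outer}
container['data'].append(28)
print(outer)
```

Key concept: dict holds reference to list.
Step by step:
`outer = [6, 2, 5]` → outer = [6, 2, 5]
`container = {'data': outer}` → container = {'data': [6, 2, 5]}
`container['data'].append(28)` → outer = [6, 2, 5, 28]; container = {'data': [6, 2, 5, 28]}
`print(outer)` → prints [6, 2, 5, 28]

Answer: [6, 2, 5, 28]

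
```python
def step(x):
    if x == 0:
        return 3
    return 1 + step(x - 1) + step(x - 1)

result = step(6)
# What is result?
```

step(x) = 1 + 2·step(x-1), step(0)=3. Closed form: (3+1)·2^6 - 1 = 255.

Answer: 255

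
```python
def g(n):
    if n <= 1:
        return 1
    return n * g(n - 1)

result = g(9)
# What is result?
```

g(9) = 9 * 8 * 7 * 6 * 5 * 4 * 3 * 2 * 1 = 362880

Answer: 362880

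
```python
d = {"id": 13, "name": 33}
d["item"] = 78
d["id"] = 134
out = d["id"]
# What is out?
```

Trace:
`d = {"id": 13, "name": 33}` → d = {'id': 13, 'name': 33}
`d["item"] = 78` → d = {'id': 13, 'name': 33, 'item': 78}
`d["id"] = 134` → d = {'id': 134, 'name': 33, 'item': 78}
`out = d["id"]` → out = 134
So out = 134

Answer: 134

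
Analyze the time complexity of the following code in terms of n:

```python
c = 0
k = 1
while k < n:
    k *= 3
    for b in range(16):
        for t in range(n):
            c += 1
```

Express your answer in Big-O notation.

Each loop level contributes: log n × 1 × n. Multiplying the contributions gives O(n log n).

Answer: O(n log n)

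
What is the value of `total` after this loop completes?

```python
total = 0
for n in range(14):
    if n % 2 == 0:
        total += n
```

Sum of even numbers 0 to 13
`total` takes the values: 0 → 2 → 6 → 12 → 20 → 30 → 42

Answer: 42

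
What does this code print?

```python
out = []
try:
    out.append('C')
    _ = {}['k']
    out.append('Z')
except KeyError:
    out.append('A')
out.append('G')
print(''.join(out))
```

Execution trace: 'C' (try body) → 'A' (except KeyError) → 'G' (after the try/except). Output: CAG

Answer: CAG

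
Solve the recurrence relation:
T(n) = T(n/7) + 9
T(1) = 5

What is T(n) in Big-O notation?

Each step divides n by 7 and adds 9. After log_7(n) steps we reach T(1)=5. So T(n) = 9·log_7(n) + 5 = O(log n).

Answer: O(log n)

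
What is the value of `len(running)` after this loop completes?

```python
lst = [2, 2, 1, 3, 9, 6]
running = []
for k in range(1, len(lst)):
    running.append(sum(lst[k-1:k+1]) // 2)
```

Number of 2-element averages
`running` takes the values: [] → [2] → [2, 1] → [2, 1, 2] → [2, 1, 2, 6] → [2, 1, 2, 6, 7]
So `len(running)` = 5

Answer: 5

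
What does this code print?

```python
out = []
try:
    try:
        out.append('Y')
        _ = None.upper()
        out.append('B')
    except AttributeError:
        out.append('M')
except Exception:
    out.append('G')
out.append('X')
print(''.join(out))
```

Execution trace: 'Y' (inner try body) → 'M' (inner except AttributeError) → 'X' (after the try/except). Output: YMX

Answer: YMX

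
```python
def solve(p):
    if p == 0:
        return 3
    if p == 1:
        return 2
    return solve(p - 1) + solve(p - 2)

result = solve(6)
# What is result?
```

Build up from base cases: solve(0)=3, solve(1)=2, solve(2)=5, solve(3)=7, solve(4)=12, solve(5)=19, solve(6)=31

Answer: 31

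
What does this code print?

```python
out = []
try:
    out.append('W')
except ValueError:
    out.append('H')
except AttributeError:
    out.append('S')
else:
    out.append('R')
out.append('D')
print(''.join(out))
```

Execution trace: 'W' (try body, no exception) → 'R' (else) → 'D' (after the try/except). Output: WRD

Answer: WRD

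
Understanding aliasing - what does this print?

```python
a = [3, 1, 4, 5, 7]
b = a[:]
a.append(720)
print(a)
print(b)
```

Key concept: slice [:] creates copy.
Step by step:
`a = [3, 1, 4, 5, 7]` → a = [3, 1, 4, 5, 7]
`b = a[:]` → b = [3, 1, 4, 5, 7]
`a.append(720)` → a = [3, 1, 4, 5, 7, 720]
`print(a)` → prints [3, 1, 4, 5, 7, 720]
`print(b)` → prints [3, 1, 4, 5, 7]

Answer:
[3, 1, 4, 5, 7, 720]
[3, 1, 4, 5, 7]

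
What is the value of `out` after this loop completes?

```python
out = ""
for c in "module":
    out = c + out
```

Reverse 'module'
`out` takes the values: "" → "m" → "om" → "dom" → "udom" → "ludom" → "eludom"

Answer: "eludom"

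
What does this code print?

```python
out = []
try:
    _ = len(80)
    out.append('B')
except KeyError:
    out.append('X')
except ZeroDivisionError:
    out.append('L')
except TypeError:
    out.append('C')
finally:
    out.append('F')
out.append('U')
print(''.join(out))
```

Execution trace: 'C' (except TypeError) → 'F' (finally) → 'U' (after the try/except). Output: CFU

Answer: CFU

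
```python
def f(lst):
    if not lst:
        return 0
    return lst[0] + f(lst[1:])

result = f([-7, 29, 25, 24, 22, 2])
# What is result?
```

(-7) + 29 + 25 + 24 + 22 + 2 + 0 = 95

Answer: 95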